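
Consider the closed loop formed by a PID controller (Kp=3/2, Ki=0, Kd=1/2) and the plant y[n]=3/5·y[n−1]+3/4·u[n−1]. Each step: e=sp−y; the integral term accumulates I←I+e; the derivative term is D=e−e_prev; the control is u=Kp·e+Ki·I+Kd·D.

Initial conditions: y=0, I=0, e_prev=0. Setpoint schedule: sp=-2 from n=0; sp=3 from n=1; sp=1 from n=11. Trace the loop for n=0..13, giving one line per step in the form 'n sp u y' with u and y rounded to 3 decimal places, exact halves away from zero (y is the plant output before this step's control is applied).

0 -2 -4.000 0.000
1 3 13.000 -3.000
2 3 -12.900 7.950
3 3 18.285 -4.905
4 3 -19.494 10.771
5 3 26.201 -8.158
6 3 -29.092 14.756
7 3 37.808 -12.965
8 3 -43.137 20.577
9 3 54.801 -20.006
10 3 -63.697 29.097
11 1 75.678 -30.315
12 1 -90.796 38.569
13 1 110.696 -44.955

(exact arithmetic carried between steps; '≈' marks a value shown rounded to 6 d.p. or computed from one; I and e_prev carry over from the previous line; the table rounds u and y to 3 d.p., halves away from zero)
n=0: y=0, sp=-2, e=sp−y=-2; I=-2, D=e−e_prev=-2; u=3/2·(-2)+0·(-2)+1/2·(-2)=-4; next y=3/5·0+3/4·(-4)=-3
n=1: y=-3, sp=3, e=sp−y=6; I=4, D=e−e_prev=8; u=3/2·6+0·4+1/2·8=13; next y=3/5·(-3)+3/4·13=7.95
n=2: y=7.95, sp=3, e=sp−y=-4.95; I=-0.95, D=e−e_prev=-10.95; u=3/2·(-4.95)+0·(-0.95)+1/2·(-10.95)=-12.9; next y=3/5·7.95+3/4·(-12.9)=-4.905
n=3: y=-4.905, sp=3, e=sp−y=7.905; I=6.955, D=e−e_prev=12.855; u=3/2·7.905+0·6.955+1/2·12.855=18.285; next y=3/5·(-4.905)+3/4·18.285=10.77075
n=4: y=10.77075, sp=3, e=sp−y=-7.77075; I=-0.81575, D=e−e_prev=-15.67575; u=3/2·(-7.77075)+0·(-0.81575)+1/2·(-15.67575)=-19.494; next y=3/5·10.77075+3/4·(-19.494)=-8.15805
n=5: y=-8.15805, sp=3, e=sp−y=11.15805; I=10.3423, D=e−e_prev=18.9288; u=3/2·11.15805+0·10.3423+1/2·18.9288=26.201475; next y=3/5·(-8.15805)+3/4·26.201475≈14.756276
n=6: y≈14.756276, sp=3, e=sp−y≈-11.756276; I≈-1.413976, D=e−e_prev≈-22.914326; u=3/2·(-11.756276)+0·(-1.413976)+1/2·(-22.914326)≈-29.091578; next y=3/5·14.756276+3/4·(-29.091578)≈-12.964917
n=7: y≈-12.964917, sp=3, e=sp−y≈15.964917; I≈14.550941, D=e−e_prev≈27.721194; u=3/2·15.964917+0·14.550941+1/2·27.721194≈37.807973; next y=3/5·(-12.964917)+3/4·37.807973≈20.577029
n=8: y≈20.577029, sp=3, e=sp−y≈-17.577029; I≈-3.026088, D=e−e_prev≈-33.541947; u=3/2·(-17.577029)+0·(-3.026088)+1/2·(-33.541947)≈-43.136517; next y=3/5·20.577029+3/4·(-43.136517)≈-20.006170
n=9: y≈-20.006170, sp=3, e=sp−y≈23.006170; I≈19.980082, D=e−e_prev≈40.583200; u=3/2·23.006170+0·19.980082+1/2·40.583200≈54.800855; next y=3/5·(-20.006170)+3/4·54.800855≈29.096939
n=10: y≈29.096939, sp=3, e=sp−y≈-26.096939; I≈-6.116857, D=e−e_prev≈-49.103110; u=3/2·(-26.096939)+0·(-6.116857)+1/2·(-49.103110)≈-63.696964; next y=3/5·29.096939+3/4·(-63.696964)≈-30.314559
n=11: y≈-30.314559, sp=1, e=sp−y≈31.314559; I≈25.197702, D=e−e_prev≈57.411498; u=3/2·31.314559+0·25.197702+1/2·57.411498≈75.677588; next y=3/5·(-30.314559)+3/4·75.677588≈38.569455
n=12: y≈38.569455, sp=1, e=sp−y≈-37.569455; I≈-12.371753, D=e−e_prev≈-68.884015; u=3/2·(-37.569455)+0·(-12.371753)+1/2·(-68.884015)≈-90.796191; next y=3/5·38.569455+3/4·(-90.796191)≈-44.955470
n=13: y≈-44.955470, sp=1, e=sp−y≈45.955470; I≈33.583716, D=e−e_prev≈83.524925; u=3/2·45.955470+0·33.583716+1/2·83.524925≈110.695667; next y=3/5·(-44.955470)+3/4·110.695667≈56.048468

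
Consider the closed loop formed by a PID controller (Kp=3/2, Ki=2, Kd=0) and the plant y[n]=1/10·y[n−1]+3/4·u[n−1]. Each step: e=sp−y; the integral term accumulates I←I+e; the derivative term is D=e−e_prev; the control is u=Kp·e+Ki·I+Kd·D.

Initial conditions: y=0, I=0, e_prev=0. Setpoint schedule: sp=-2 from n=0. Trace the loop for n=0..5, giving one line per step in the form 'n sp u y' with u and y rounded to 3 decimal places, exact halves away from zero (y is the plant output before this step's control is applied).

(exact arithmetic carried between steps; '≈' marks a value shown rounded to 6 d.p. or computed from one; I and e_prev carry over from the previous line; the table rounds u and y to 3 d.p., halves away from zero)
n=0: y=0, sp=-2, e=sp−y=-2; I=-2, D=e−e_prev=-2; u=3/2·(-2)+2·(-2)+0·(-2)=-7; next y=1/10·0+3/4·(-7)=-5.25
n=1: y=-5.25, sp=-2, e=sp−y=3.25; I=1.25, D=e−e_prev=5.25; u=3/2·3.25+2·1.25+0·5.25=7.375; next y=1/10·(-5.25)+3/4·7.375=5.00625
n=2: y=5.00625, sp=-2, e=sp−y=-7.00625; I=-5.75625, D=e−e_prev=-10.25625; u=3/2·(-7.00625)+2·(-5.75625)+0·(-10.25625)=-22.021875; next y=1/10·5.00625+3/4·(-22.021875)≈-16.015781
n=3: y≈-16.015781, sp=-2, e=sp−y≈14.015781; I≈8.259531, D=e−e_prev≈21.022031; u=3/2·14.015781+2·8.259531+0·21.022031≈37.542734; next y=1/10·(-16.015781)+3/4·37.542734≈26.555473
n=4: y≈26.555473, sp=-2, e=sp−y≈-28.555473; I≈-20.295941, D=e−e_prev≈-42.571254; u=3/2·(-28.555473)+2·(-20.295941)+0·(-42.571254)≈-83.425092; next y=1/10·26.555473+3/4·(-83.425092)≈-59.913272
n=5: y≈-59.913272, sp=-2, e=sp−y≈57.913272; I≈37.617330, D=e−e_prev≈86.468744; u=3/2·57.913272+2·37.617330+0·86.468744≈162.104568; next y=1/10·(-59.913272)+3/4·162.104568≈115.587099

0 -2 -7.000 0.000
1 -2 7.375 -5.250
2 -2 -22.022 5.006
3 -2 37.543 -16.016
4 -2 -83.425 26.555
5 -2 162.105 -59.913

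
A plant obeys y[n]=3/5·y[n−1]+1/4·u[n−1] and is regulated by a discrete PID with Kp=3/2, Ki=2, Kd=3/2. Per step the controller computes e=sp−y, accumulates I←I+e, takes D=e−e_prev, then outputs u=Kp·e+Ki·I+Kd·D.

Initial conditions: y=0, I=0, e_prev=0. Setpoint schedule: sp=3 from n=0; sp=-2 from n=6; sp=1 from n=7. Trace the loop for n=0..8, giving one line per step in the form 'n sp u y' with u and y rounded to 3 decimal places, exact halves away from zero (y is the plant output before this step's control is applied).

0 3 15.000 0.000
1 3 -2.250 3.750
2 3 12.188 1.688
3 3 -0.141 4.059
4 3 9.593 2.400
5 3 1.113 3.839
6 -2 -17.121 2.581
7 1 20.895 -2.731
8 1 -15.693 3.585

(exact arithmetic carried between steps; '≈' marks a value shown rounded to 6 d.p. or computed from one; I and e_prev carry over from the previous line; the table rounds u and y to 3 d.p., halves away from zero)
n=0: y=0, sp=3, e=sp−y=3; I=3, D=e−e_prev=3; u=3/2·3+2·3+3/2·3=15; next y=3/5·0+1/4·15=3.75
n=1: y=3.75, sp=3, e=sp−y=-0.75; I=2.25, D=e−e_prev=-3.75; u=3/2·(-0.75)+2·2.25+3/2·(-3.75)=-2.25; next y=3/5·3.75+1/4·(-2.25)=1.6875
n=2: y=1.6875, sp=3, e=sp−y=1.3125; I=3.5625, D=e−e_prev=2.0625; u=3/2·1.3125+2·3.5625+3/2·2.0625=12.1875; next y=3/5·1.6875+1/4·12.1875=4.059375
n=3: y=4.059375, sp=3, e=sp−y=-1.059375; I=2.503125, D=e−e_prev=-2.371875; u=3/2·(-1.059375)+2·2.503125+3/2·(-2.371875)=-0.140625; next y=3/5·4.059375+1/4·(-0.140625)≈2.400469
n=4: y≈2.400469, sp=3, e=sp−y≈0.599531; I≈3.102656, D=e−e_prev≈1.658906; u=3/2·0.599531+2·3.102656+3/2·1.658906≈9.592969; next y=3/5·2.400469+1/4·9.592969≈3.838523
n=5: y≈3.838523, sp=3, e=sp−y≈-0.838523; I≈2.264133, D=e−e_prev≈-1.438055; u=3/2·(-0.838523)+2·2.264133+3/2·(-1.438055)≈1.113398; next y=3/5·3.838523+1/4·1.113398≈2.581464
n=6: y≈2.581464, sp=-2, e=sp−y≈-4.581464; I≈-2.317331, D=e−e_prev≈-3.742940; u=3/2·(-4.581464)+2·(-2.317331)+3/2·(-3.742940)≈-17.121268; next y=3/5·2.581464+1/4·(-17.121268)≈-2.731439
n=7: y≈-2.731439, sp=1, e=sp−y≈3.731439; I≈1.414108, D=e−e_prev≈8.312902; u=3/2·3.731439+2·1.414108+3/2·8.312902≈20.894727; next y=3/5·(-2.731439)+1/4·20.894727≈3.584819
n=8: y≈3.584819, sp=1, e=sp−y≈-2.584819; I≈-1.170711, D=e−e_prev≈-6.316257; u=3/2·(-2.584819)+2·(-1.170711)+3/2·(-6.316257)≈-15.693035; next y=3/5·3.584819+1/4·(-15.693035)≈-1.772368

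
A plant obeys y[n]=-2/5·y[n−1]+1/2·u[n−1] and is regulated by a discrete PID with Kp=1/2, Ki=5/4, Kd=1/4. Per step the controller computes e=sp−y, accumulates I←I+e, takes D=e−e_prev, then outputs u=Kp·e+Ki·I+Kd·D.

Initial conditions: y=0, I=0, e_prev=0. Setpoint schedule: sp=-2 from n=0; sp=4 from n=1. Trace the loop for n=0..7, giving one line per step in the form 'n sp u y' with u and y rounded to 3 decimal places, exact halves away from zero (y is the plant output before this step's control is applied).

(exact arithmetic carried between steps; '≈' marks a value shown rounded to 6 d.p. or computed from one; I and e_prev carry over from the previous line; the table rounds u and y to 3 d.p., halves away from zero)
n=0: y=0, sp=-2, e=sp−y=-2; I=-2, D=e−e_prev=-2; u=1/2·(-2)+5/4·(-2)+1/4·(-2)=-4; next y=-2/5·0+1/2·(-4)=-2
n=1: y=-2, sp=4, e=sp−y=6; I=4, D=e−e_prev=8; u=1/2·6+5/4·4+1/4·8=10; next y=-2/5·(-2)+1/2·10=5.8
n=2: y=5.8, sp=4, e=sp−y=-1.8; I=2.2, D=e−e_prev=-7.8; u=1/2·(-1.8)+5/4·2.2+1/4·(-7.8)=-0.1; next y=-2/5·5.8+1/2·(-0.1)=-2.37
n=3: y=-2.37, sp=4, e=sp−y=6.37; I=8.57, D=e−e_prev=8.17; u=1/2·6.37+5/4·8.57+1/4·8.17=15.94; next y=-2/5·(-2.37)+1/2·15.94=8.918
n=4: y=8.918, sp=4, e=sp−y=-4.918; I=3.652, D=e−e_prev=-11.288; u=1/2·(-4.918)+5/4·3.652+1/4·(-11.288)=-0.716; next y=-2/5·8.918+1/2·(-0.716)=-3.9252
n=5: y=-3.9252, sp=4, e=sp−y=7.9252; I=11.5772, D=e−e_prev=12.8432; u=1/2·7.9252+5/4·11.5772+1/4·12.8432=21.6449; next y=-2/5·(-3.9252)+1/2·21.6449=12.39253
n=6: y=12.39253, sp=4, e=sp−y=-8.39253; I=3.18467, D=e−e_prev=-16.31773; u=1/2·(-8.39253)+5/4·3.18467+1/4·(-16.31773)=-4.29486; next y=-2/5·12.39253+1/2·(-4.29486)=-7.104442
n=7: y=-7.104442, sp=4, e=sp−y=11.104442; I=14.289112, D=e−e_prev=19.496972; u=1/2·11.104442+5/4·14.289112+1/4·19.496972=28.287854; next y=-2/5·(-7.104442)+1/2·28.287854≈16.985704

0 -2 -4.000 0.000
1 4 10.000 -2.000
2 4 -0.100 5.800
3 4 15.940 -2.370
4 4 -0.716 8.918
5 4 21.645 -3.925
6 4 -4.295 12.393
7 4 28.288 -7.104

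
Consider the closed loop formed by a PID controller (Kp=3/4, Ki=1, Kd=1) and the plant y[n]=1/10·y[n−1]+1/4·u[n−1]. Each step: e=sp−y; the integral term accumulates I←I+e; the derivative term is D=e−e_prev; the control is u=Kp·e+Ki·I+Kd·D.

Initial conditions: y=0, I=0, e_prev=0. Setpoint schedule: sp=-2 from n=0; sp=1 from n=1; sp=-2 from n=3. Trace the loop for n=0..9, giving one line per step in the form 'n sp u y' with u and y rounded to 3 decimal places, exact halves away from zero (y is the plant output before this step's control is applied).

(exact arithmetic carried between steps; '≈' marks a value shown rounded to 6 d.p. or computed from one; I and e_prev carry over from the previous line; the table rounds u and y to 3 d.p., halves away from zero)
n=0: y=0, sp=-2, e=sp−y=-2; I=-2, D=e−e_prev=-2; u=3/4·(-2)+1·(-2)+1·(-2)=-5.5; next y=1/10·0+1/4·(-5.5)=-1.375
n=1: y=-1.375, sp=1, e=sp−y=2.375; I=0.375, D=e−e_prev=4.375; u=3/4·2.375+1·0.375+1·4.375=6.53125; next y=1/10·(-1.375)+1/4·6.53125≈1.495313
n=2: y≈1.495313, sp=1, e=sp−y≈-0.495313; I≈-0.120313, D=e−e_prev≈-2.870313; u=3/4·(-0.495313)+1·(-0.120313)+1·(-2.870313)≈-3.362109; next y=1/10·1.495313+1/4·(-3.362109)≈-0.690996
n=3: y≈-0.690996, sp=-2, e=sp−y≈-1.309004; I≈-1.429316, D=e−e_prev≈-0.813691; u=3/4·(-1.309004)+1·(-1.429316)+1·(-0.813691)≈-3.224761; next y=1/10·(-0.690996)+1/4·(-3.224761)≈-0.875290
n=4: y≈-0.875290, sp=-2, e=sp−y≈-1.124710; I≈-2.554027, D=e−e_prev≈0.184294; u=3/4·(-1.124710)+1·(-2.554027)+1·0.184294≈-3.213266; next y=1/10·(-0.875290)+1/4·(-3.213266)≈-0.890845
n=5: y≈-0.890845, sp=-2, e=sp−y≈-1.109155; I≈-3.663181, D=e−e_prev≈0.015556; u=3/4·(-1.109155)+1·(-3.663181)+1·0.015556≈-4.479492; next y=1/10·(-0.890845)+1/4·(-4.479492)≈-1.208957
n=6: y≈-1.208957, sp=-2, e=sp−y≈-0.791043; I≈-4.454224, D=e−e_prev≈0.318112; u=3/4·(-0.791043)+1·(-4.454224)+1·0.318112≈-4.729394; next y=1/10·(-1.208957)+1/4·(-4.729394)≈-1.303244
n=7: y≈-1.303244, sp=-2, e=sp−y≈-0.696756; I≈-5.150980, D=e−e_prev≈0.094287; u=3/4·(-0.696756)+1·(-5.150980)+1·0.094287≈-5.579260; next y=1/10·(-1.303244)+1/4·(-5.579260)≈-1.525139
n=8: y≈-1.525139, sp=-2, e=sp−y≈-0.474861; I≈-5.625840, D=e−e_prev≈0.221895; u=3/4·(-0.474861)+1·(-5.625840)+1·0.221895≈-5.760091; next y=1/10·(-1.525139)+1/4·(-5.760091)≈-1.592537
n=9: y≈-1.592537, sp=-2, e=sp−y≈-0.407463; I≈-6.033304, D=e−e_prev≈0.067397; u=3/4·(-0.407463)+1·(-6.033304)+1·0.067397≈-6.271504; next y=1/10·(-1.592537)+1/4·(-6.271504)≈-1.727130

0 -2 -5.500 0.000
1 1 6.531 -1.375
2 1 -3.362 1.495
3 -2 -3.225 -0.691
4 -2 -3.213 -0.875
5 -2 -4.479 -0.891
6 -2 -4.729 -1.209
7 -2 -5.579 -1.303
8 -2 -5.760 -1.525
9 -2 -6.272 -1.593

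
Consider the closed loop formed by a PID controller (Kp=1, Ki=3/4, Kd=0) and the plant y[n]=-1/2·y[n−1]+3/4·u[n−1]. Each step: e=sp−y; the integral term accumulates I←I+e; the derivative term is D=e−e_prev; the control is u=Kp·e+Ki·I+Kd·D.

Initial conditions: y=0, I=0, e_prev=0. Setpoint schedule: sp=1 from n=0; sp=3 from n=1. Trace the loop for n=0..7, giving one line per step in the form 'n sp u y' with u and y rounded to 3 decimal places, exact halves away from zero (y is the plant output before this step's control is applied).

(exact arithmetic carried between steps; '≈' marks a value shown rounded to 6 d.p. or computed from one; I and e_prev carry over from the previous line; the table rounds u and y to 3 d.p., halves away from zero)
n=0: y=0, sp=1, e=sp−y=1; I=1, D=e−e_prev=1; u=1·1+3/4·1+0·1=1.75; next y=-1/2·0+3/4·1.75=1.3125
n=1: y=1.3125, sp=3, e=sp−y=1.6875; I=2.6875, D=e−e_prev=0.6875; u=1·1.6875+3/4·2.6875+0·0.6875=3.703125; next y=-1/2·1.3125+3/4·3.703125≈2.121094
n=2: y≈2.121094, sp=3, e=sp−y≈0.878906; I≈3.566406, D=e−e_prev≈-0.808594; u=1·0.878906+3/4·3.566406+0·(-0.808594)≈3.553711; next y=-1/2·2.121094+3/4·3.553711≈1.604736
n=3: y≈1.604736, sp=3, e=sp−y≈1.395264; I≈4.961670, D=e−e_prev≈0.516357; u=1·1.395264+3/4·4.961670+0·0.516357≈5.116516; next y=-1/2·1.604736+3/4·5.116516≈3.035019
n=4: y≈3.035019, sp=3, e=sp−y≈-0.035019; I≈4.926651, D=e−e_prev≈-1.430283; u=1·(-0.035019)+3/4·4.926651+0·(-1.430283)≈3.659969; next y=-1/2·3.035019+3/4·3.659969≈1.227468
n=5: y≈1.227468, sp=3, e=sp−y≈1.772532; I≈6.699183, D=e−e_prev≈1.807551; u=1·1.772532+3/4·6.699183+0·1.807551≈6.796920; next y=-1/2·1.227468+3/4·6.796920≈4.483956
n=6: y≈4.483956, sp=3, e=sp−y≈-1.483956; I≈5.215227, D=e−e_prev≈-3.256489; u=1·(-1.483956)+3/4·5.215227+0·(-3.256489)≈2.427464; next y=-1/2·4.483956+3/4·2.427464≈-0.421380
n=7: y≈-0.421380, sp=3, e=sp−y≈3.421380; I≈8.636607, D=e−e_prev≈4.905336; u=1·3.421380+3/4·8.636607+0·4.905336≈9.898835; next y=-1/2·(-0.421380)+3/4·9.898835≈7.634817

0 1 1.750 0.000
1 3 3.703 1.313
2 3 3.554 2.121
3 3 5.117 1.605
4 3 3.660 3.035
5 3 6.797 1.227
6 3 2.427 4.484
7 3 9.899 -0.421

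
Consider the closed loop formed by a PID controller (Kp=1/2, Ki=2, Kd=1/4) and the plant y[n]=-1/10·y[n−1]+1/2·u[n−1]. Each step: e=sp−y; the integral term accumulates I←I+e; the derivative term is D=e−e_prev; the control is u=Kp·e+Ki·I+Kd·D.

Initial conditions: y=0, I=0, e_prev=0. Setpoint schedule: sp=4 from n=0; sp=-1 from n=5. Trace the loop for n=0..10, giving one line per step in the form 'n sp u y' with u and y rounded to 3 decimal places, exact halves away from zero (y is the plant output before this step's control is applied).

(exact arithmetic carried between steps; '≈' marks a value shown rounded to 6 d.p. or computed from one; I and e_prev carry over from the previous line; the table rounds u and y to 3 d.p., halves away from zero)
n=0: y=0, sp=4, e=sp−y=4; I=4, D=e−e_prev=4; u=1/2·4+2·4+1/4·4=11; next y=-1/10·0+1/2·11=5.5
n=1: y=5.5, sp=4, e=sp−y=-1.5; I=2.5, D=e−e_prev=-5.5; u=1/2·(-1.5)+2·2.5+1/4·(-5.5)=2.875; next y=-1/10·5.5+1/2·2.875=0.8875
n=2: y=0.8875, sp=4, e=sp−y=3.1125; I=5.6125, D=e−e_prev=4.6125; u=1/2·3.1125+2·5.6125+1/4·4.6125=13.934375; next y=-1/10·0.8875+1/2·13.934375≈6.878438
n=3: y≈6.878438, sp=4, e=sp−y≈-2.878438; I≈2.734063, D=e−e_prev≈-5.990938; u=1/2·(-2.878438)+2·2.734063+1/4·(-5.990938)≈2.531172; next y=-1/10·6.878438+1/2·2.531172≈0.577742
n=4: y≈0.577742, sp=4, e=sp−y≈3.422258; I≈6.156320, D=e−e_prev≈6.300695; u=1/2·3.422258+2·6.156320+1/4·6.300695≈15.598943; next y=-1/10·0.577742+1/2·15.598943≈7.741697
n=5: y≈7.741697, sp=-1, e=sp−y≈-8.741697; I≈-2.585377, D=e−e_prev≈-12.163955; u=1/2·(-8.741697)+2·(-2.585377)+1/4·(-12.163955)≈-12.582592; next y=-1/10·7.741697+1/2·(-12.582592)≈-7.065466
n=6: y≈-7.065466, sp=-1, e=sp−y≈6.065466; I≈3.480089, D=e−e_prev≈14.807163; u=1/2·6.065466+2·3.480089+1/4·14.807163≈13.694701; next y=-1/10·(-7.065466)+1/2·13.694701≈7.553897
n=7: y≈7.553897, sp=-1, e=sp−y≈-8.553897; I≈-5.073808, D=e−e_prev≈-14.619363; u=1/2·(-8.553897)+2·(-5.073808)+1/4·(-14.619363)≈-18.079406; next y=-1/10·7.553897+1/2·(-18.079406)≈-9.795093
n=8: y≈-9.795093, sp=-1, e=sp−y≈8.795093; I≈3.721284, D=e−e_prev≈17.348990; u=1/2·8.795093+2·3.721284+1/4·17.348990≈16.177362; next y=-1/10·(-9.795093)+1/2·16.177362≈9.068190
n=9: y≈9.068190, sp=-1, e=sp−y≈-10.068190; I≈-6.346906, D=e−e_prev≈-18.863283; u=1/2·(-10.068190)+2·(-6.346906)+1/4·(-18.863283)≈-22.443728; next y=-1/10·9.068190+1/2·(-22.443728)≈-12.128683
n=10: y≈-12.128683, sp=-1, e=sp−y≈11.128683; I≈4.781777, D=e−e_prev≈21.196873; u=1/2·11.128683+2·4.781777+1/4·21.196873≈20.427114; next y=-1/10·(-12.128683)+1/2·20.427114≈11.426425

0 4 11.000 0.000
1 4 2.875 5.500
2 4 13.934 0.888
3 4 2.531 6.878
4 4 15.599 0.578
5 -1 -12.583 7.742
6 -1 13.695 -7.065
7 -1 -18.079 7.554
8 -1 16.177 -9.795
9 -1 -22.444 9.068
10 -1 20.427 -12.129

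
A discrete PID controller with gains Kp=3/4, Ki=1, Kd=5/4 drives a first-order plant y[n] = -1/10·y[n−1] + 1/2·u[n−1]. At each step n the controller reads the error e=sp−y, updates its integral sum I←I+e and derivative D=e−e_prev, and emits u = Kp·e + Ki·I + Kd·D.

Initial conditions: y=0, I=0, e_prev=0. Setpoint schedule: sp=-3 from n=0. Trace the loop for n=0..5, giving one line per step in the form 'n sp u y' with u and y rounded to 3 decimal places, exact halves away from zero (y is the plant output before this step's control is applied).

0 -3 -9.000 0.000
1 -3 5.250 -4.500
2 -3 -21.600 3.075
3 -3 24.341 -11.108
4 -3 -58.446 13.281
5 -3 87.256 -30.551

(exact arithmetic carried between steps; '≈' marks a value shown rounded to 6 d.p. or computed from one; I and e_prev carry over from the previous line; the table rounds u and y to 3 d.p., halves away from zero)
n=0: y=0, sp=-3, e=sp−y=-3; I=-3, D=e−e_prev=-3; u=3/4·(-3)+1·(-3)+5/4·(-3)=-9; next y=-1/10·0+1/2·(-9)=-4.5
n=1: y=-4.5, sp=-3, e=sp−y=1.5; I=-1.5, D=e−e_prev=4.5; u=3/4·1.5+1·(-1.5)+5/4·4.5=5.25; next y=-1/10·(-4.5)+1/2·5.25=3.075
n=2: y=3.075, sp=-3, e=sp−y=-6.075; I=-7.575, D=e−e_prev=-7.575; u=3/4·(-6.075)+1·(-7.575)+5/4·(-7.575)=-21.6; next y=-1/10·3.075+1/2·(-21.6)=-11.1075
n=3: y=-11.1075, sp=-3, e=sp−y=8.1075; I=0.5325, D=e−e_prev=14.1825; u=3/4·8.1075+1·0.5325+5/4·14.1825=24.34125; next y=-1/10·(-11.1075)+1/2·24.34125=13.281375
n=4: y=13.281375, sp=-3, e=sp−y=-16.281375; I=-15.748875, D=e−e_prev=-24.388875; u=3/4·(-16.281375)+1·(-15.748875)+5/4·(-24.388875)=-58.446; next y=-1/10·13.281375+1/2·(-58.446)≈-30.551138
n=5: y≈-30.551138, sp=-3, e=sp−y≈27.551138; I≈11.802263, D=e−e_prev≈43.832513; u=3/4·27.551138+1·11.802263+5/4·43.832513≈87.256256; next y=-1/10·(-30.551138)+1/2·87.256256≈46.683242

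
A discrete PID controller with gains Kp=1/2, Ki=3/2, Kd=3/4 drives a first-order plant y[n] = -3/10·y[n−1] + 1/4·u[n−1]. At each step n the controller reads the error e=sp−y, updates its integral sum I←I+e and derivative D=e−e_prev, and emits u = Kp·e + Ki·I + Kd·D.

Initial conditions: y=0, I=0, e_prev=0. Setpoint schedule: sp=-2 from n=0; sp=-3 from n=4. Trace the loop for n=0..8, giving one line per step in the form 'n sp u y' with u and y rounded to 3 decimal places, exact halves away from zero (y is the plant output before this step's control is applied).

0 -2 -5.500 0.000
1 -2 -3.219 -1.375
2 -2 -7.890 -0.392
3 -2 -5.542 -1.855
4 -3 -12.428 -0.829
5 -3 -8.585 -2.858
6 -3 -14.635 -1.289
7 -3 -10.571 -3.272
8 -3 -16.081 -1.661

(exact arithmetic carried between steps; '≈' marks a value shown rounded to 6 d.p. or computed from one; I and e_prev carry over from the previous line; the table rounds u and y to 3 d.p., halves away from zero)
n=0: y=0, sp=-2, e=sp−y=-2; I=-2, D=e−e_prev=-2; u=1/2·(-2)+3/2·(-2)+3/4·(-2)=-5.5; next y=-3/10·0+1/4·(-5.5)=-1.375
n=1: y=-1.375, sp=-2, e=sp−y=-0.625; I=-2.625, D=e−e_prev=1.375; u=1/2·(-0.625)+3/2·(-2.625)+3/4·1.375=-3.21875; next y=-3/10·(-1.375)+1/4·(-3.21875)≈-0.392188
n=2: y≈-0.392188, sp=-2, e=sp−y≈-1.607813; I≈-4.232813, D=e−e_prev≈-0.982813; u=1/2·(-1.607813)+3/2·(-4.232813)+3/4·(-0.982813)≈-7.890234; next y=-3/10·(-0.392188)+1/4·(-7.890234)≈-1.854902
n=3: y≈-1.854902, sp=-2, e=sp−y≈-0.145098; I≈-4.377910, D=e−e_prev≈1.462715; u=1/2·(-0.145098)+3/2·(-4.377910)+3/4·1.462715≈-5.542378; next y=-3/10·(-1.854902)+1/4·(-5.542378)≈-0.829124
n=4: y≈-0.829124, sp=-3, e=sp−y≈-2.170876; I≈-6.548786, D=e−e_prev≈-2.025779; u=1/2·(-2.170876)+3/2·(-6.548786)+3/4·(-2.025779)≈-12.427952; next y=-3/10·(-0.829124)+1/4·(-12.427952)≈-2.858251
n=5: y≈-2.858251, sp=-3, e=sp−y≈-0.141749; I≈-6.690536, D=e−e_prev≈2.029127; u=1/2·(-0.141749)+3/2·(-6.690536)+3/4·2.029127≈-8.584833; next y=-3/10·(-2.858251)+1/4·(-8.584833)≈-1.288733
n=6: y≈-1.288733, sp=-3, e=sp−y≈-1.711267; I≈-8.401803, D=e−e_prev≈-1.569518; u=1/2·(-1.711267)+3/2·(-8.401803)+3/4·(-1.569518)≈-14.635476; next y=-3/10·(-1.288733)+1/4·(-14.635476)≈-3.272249
n=7: y≈-3.272249, sp=-3, e=sp−y≈0.272249; I≈-8.129554, D=e−e_prev≈1.983516; u=1/2·0.272249+3/2·(-8.129554)+3/4·1.983516≈-10.570569; next y=-3/10·(-3.272249)+1/4·(-10.570569)≈-1.660967
n=8: y≈-1.660967, sp=-3, e=sp−y≈-1.339033; I≈-9.468586, D=e−e_prev≈-1.611282; u=1/2·(-1.339033)+3/2·(-9.468586)+3/4·(-1.611282)≈-16.080857; next y=-3/10·(-1.660967)+1/4·(-16.080857)≈-3.521924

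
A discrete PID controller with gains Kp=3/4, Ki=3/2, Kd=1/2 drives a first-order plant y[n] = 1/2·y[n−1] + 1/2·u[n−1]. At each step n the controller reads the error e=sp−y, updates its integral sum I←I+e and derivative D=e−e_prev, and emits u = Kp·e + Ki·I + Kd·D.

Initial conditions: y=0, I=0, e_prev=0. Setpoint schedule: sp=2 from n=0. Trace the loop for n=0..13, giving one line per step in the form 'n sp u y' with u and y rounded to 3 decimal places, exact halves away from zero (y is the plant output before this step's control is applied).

0 2 5.500 0.000
1 2 -0.063 2.750
2 2 4.055 1.344
3 2 0.608 2.699
4 2 3.112 1.654
5 2 1.104 2.383
6 2 2.653 1.743
7 2 1.467 2.198
8 2 2.402 1.833
9 2 1.687 2.118
10 2 2.245 1.902
11 2 1.813 2.074
12 2 2.147 1.943
13 2 1.887 2.045

(exact arithmetic carried between steps; '≈' marks a value shown rounded to 6 d.p. or computed from one; I and e_prev carry over from the previous line; the table rounds u and y to 3 d.p., halves away from zero)
n=0: y=0, sp=2, e=sp−y=2; I=2, D=e−e_prev=2; u=3/4·2+3/2·2+1/2·2=5.5; next y=1/2·0+1/2·5.5=2.75
n=1: y=2.75, sp=2, e=sp−y=-0.75; I=1.25, D=e−e_prev=-2.75; u=3/4·(-0.75)+3/2·1.25+1/2·(-2.75)=-0.0625; next y=1/2·2.75+1/2·(-0.0625)=1.34375
n=2: y=1.34375, sp=2, e=sp−y=0.65625; I=1.90625, D=e−e_prev=1.40625; u=3/4·0.65625+3/2·1.90625+1/2·1.40625≈4.054688; next y=1/2·1.34375+1/2·4.054688≈2.699219
n=3: y≈2.699219, sp=2, e=sp−y≈-0.699219; I≈1.207031, D=e−e_prev≈-1.355469; u=3/4·(-0.699219)+3/2·1.207031+1/2·(-1.355469)≈0.608398; next y=1/2·2.699219+1/2·0.608398≈1.653809
n=4: y≈1.653809, sp=2, e=sp−y≈0.346191; I≈1.553223, D=e−e_prev≈1.045410; u=3/4·0.346191+3/2·1.553223+1/2·1.045410≈3.112183; next y=1/2·1.653809+1/2·3.112183≈2.382996
n=5: y≈2.382996, sp=2, e=sp−y≈-0.382996; I≈1.170227, D=e−e_prev≈-0.729187; u=3/4·(-0.382996)+3/2·1.170227+1/2·(-0.729187)≈1.103500; next y=1/2·2.382996+1/2·1.103500≈1.743248
n=6: y≈1.743248, sp=2, e=sp−y≈0.256752; I≈1.426979, D=e−e_prev≈0.639748; u=3/4·0.256752+3/2·1.426979+1/2·0.639748≈2.652906; next y=1/2·1.743248+1/2·2.652906≈2.198077
n=7: y≈2.198077, sp=2, e=sp−y≈-0.198077; I≈1.228902, D=e−e_prev≈-0.454829; u=3/4·(-0.198077)+3/2·1.228902+1/2·(-0.454829)≈1.467380; next y=1/2·2.198077+1/2·1.467380≈1.832729
n=8: y≈1.832729, sp=2, e=sp−y≈0.167271; I≈1.396173, D=e−e_prev≈0.365348; u=3/4·0.167271+3/2·1.396173+1/2·0.365348≈2.402387; next y=1/2·1.832729+1/2·2.402387≈2.117558
n=9: y≈2.117558, sp=2, e=sp−y≈-0.117558; I≈1.278615, D=e−e_prev≈-0.284829; u=3/4·(-0.117558)+3/2·1.278615+1/2·(-0.284829)≈1.687339; next y=1/2·2.117558+1/2·1.687339≈1.902449
n=10: y≈1.902449, sp=2, e=sp−y≈0.097551; I≈1.376166, D=e−e_prev≈0.215109; u=3/4·0.097551+3/2·1.376166+1/2·0.215109≈2.244968; next y=1/2·1.902449+1/2·2.244968≈2.073708
n=11: y≈2.073708, sp=2, e=sp−y≈-0.073708; I≈1.302458, D=e−e_prev≈-0.171259; u=3/4·(-0.073708)+3/2·1.302458+1/2·(-0.171259)≈1.812776; next y=1/2·2.073708+1/2·1.812776≈1.943242
n=12: y≈1.943242, sp=2, e=sp−y≈0.056758; I≈1.359216, D=e−e_prev≈0.130466; u=3/4·0.056758+3/2·1.359216+1/2·0.130466≈2.146625; next y=1/2·1.943242+1/2·2.146625≈2.044934
n=13: y≈2.044934, sp=2, e=sp−y≈-0.044934; I≈1.314282, D=e−e_prev≈-0.101691; u=3/4·(-0.044934)+3/2·1.314282+1/2·(-0.101691)≈1.886877; next y=1/2·2.044934+1/2·1.886877≈1.965906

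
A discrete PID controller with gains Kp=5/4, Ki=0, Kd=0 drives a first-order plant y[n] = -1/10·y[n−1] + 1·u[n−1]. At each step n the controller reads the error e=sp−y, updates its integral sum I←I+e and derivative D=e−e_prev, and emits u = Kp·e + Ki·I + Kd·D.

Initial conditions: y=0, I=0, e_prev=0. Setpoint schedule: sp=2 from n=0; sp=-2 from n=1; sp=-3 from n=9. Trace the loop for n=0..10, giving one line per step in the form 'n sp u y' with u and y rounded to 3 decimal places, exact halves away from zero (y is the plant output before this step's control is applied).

0 2 2.500 0.000
1 -2 -5.625 2.500
2 -2 4.844 -5.875
3 -2 -9.289 5.431
4 -2 9.790 -9.832
5 -2 -15.967 10.773
6 -2 18.805 -17.044
7 -2 -28.137 20.510
8 -2 35.235 -30.188
9 -3 -51.567 38.254
10 -3 65.491 -55.393

(exact arithmetic carried between steps; '≈' marks a value shown rounded to 6 d.p. or computed from one; I and e_prev carry over from the previous line; the table rounds u and y to 3 d.p., halves away from zero)
n=0: y=0, sp=2, e=sp−y=2; I=2, D=e−e_prev=2; u=5/4·2+0·2+0·2=2.5; next y=-1/10·0+1·2.5=2.5
n=1: y=2.5, sp=-2, e=sp−y=-4.5; I=-2.5, D=e−e_prev=-6.5; u=5/4·(-4.5)+0·(-2.5)+0·(-6.5)=-5.625; next y=-1/10·2.5+1·(-5.625)=-5.875
n=2: y=-5.875, sp=-2, e=sp−y=3.875; I=1.375, D=e−e_prev=8.375; u=5/4·3.875+0·1.375+0·8.375=4.84375; next y=-1/10·(-5.875)+1·4.84375=5.43125
n=3: y=5.43125, sp=-2, e=sp−y=-7.43125; I=-6.05625, D=e−e_prev=-11.30625; u=5/4·(-7.43125)+0·(-6.05625)+0·(-11.30625)≈-9.289063; next y=-1/10·5.43125+1·(-9.289063)≈-9.832188
n=4: y≈-9.832188, sp=-2, e=sp−y≈7.832188; I≈1.775938, D=e−e_prev≈15.263438; u=5/4·7.832188+0·1.775938+0·15.263438≈9.790234; next y=-1/10·(-9.832188)+1·9.790234≈10.773453
n=5: y≈10.773453, sp=-2, e=sp−y≈-12.773453; I≈-10.997516, D=e−e_prev≈-20.605641; u=5/4·(-12.773453)+0·(-10.997516)+0·(-20.605641)≈-15.966816; next y=-1/10·10.773453+1·(-15.966816)≈-17.044162
n=6: y≈-17.044162, sp=-2, e=sp−y≈15.044162; I≈4.046646, D=e−e_prev≈27.817615; u=5/4·15.044162+0·4.046646+0·27.817615≈18.805202; next y=-1/10·(-17.044162)+1·18.805202≈20.509618
n=7: y≈20.509618, sp=-2, e=sp−y≈-22.509618; I≈-18.462972, D=e−e_prev≈-37.553780; u=5/4·(-22.509618)+0·(-18.462972)+0·(-37.553780)≈-28.137023; next y=-1/10·20.509618+1·(-28.137023)≈-30.187985
n=8: y≈-30.187985, sp=-2, e=sp−y≈28.187985; I≈9.725013, D=e−e_prev≈50.697603; u=5/4·28.187985+0·9.725013+0·50.697603≈35.234981; next y=-1/10·(-30.187985)+1·35.234981≈38.253779
n=9: y≈38.253779, sp=-3, e=sp−y≈-41.253779; I≈-31.528767, D=e−e_prev≈-69.441764; u=5/4·(-41.253779)+0·(-31.528767)+0·(-69.441764)≈-51.567224; next y=-1/10·38.253779+1·(-51.567224)≈-55.392602
n=10: y≈-55.392602, sp=-3, e=sp−y≈52.392602; I≈20.863835, D=e−e_prev≈93.646382; u=5/4·52.392602+0·20.863835+0·93.646382≈65.490753; next y=-1/10·(-55.392602)+1·65.490753≈71.030013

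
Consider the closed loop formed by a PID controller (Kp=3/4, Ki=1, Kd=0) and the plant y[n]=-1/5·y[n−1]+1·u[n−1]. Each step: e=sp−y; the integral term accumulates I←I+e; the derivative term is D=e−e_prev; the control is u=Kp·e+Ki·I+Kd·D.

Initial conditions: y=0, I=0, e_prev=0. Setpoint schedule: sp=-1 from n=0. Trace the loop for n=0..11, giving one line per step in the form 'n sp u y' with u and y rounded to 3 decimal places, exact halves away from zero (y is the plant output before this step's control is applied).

(exact arithmetic carried between steps; '≈' marks a value shown rounded to 6 d.p. or computed from one; I and e_prev carry over from the previous line; the table rounds u and y to 3 d.p., halves away from zero)
n=0: y=0, sp=-1, e=sp−y=-1; I=-1, D=e−e_prev=-1; u=3/4·(-1)+1·(-1)+0·(-1)=-1.75; next y=-1/5·0+1·(-1.75)=-1.75
n=1: y=-1.75, sp=-1, e=sp−y=0.75; I=-0.25, D=e−e_prev=1.75; u=3/4·0.75+1·(-0.25)+0·1.75=0.3125; next y=-1/5·(-1.75)+1·0.3125=0.6625
n=2: y=0.6625, sp=-1, e=sp−y=-1.6625; I=-1.9125, D=e−e_prev=-2.4125; u=3/4·(-1.6625)+1·(-1.9125)+0·(-2.4125)=-3.159375; next y=-1/5·0.6625+1·(-3.159375)=-3.291875
n=3: y=-3.291875, sp=-1, e=sp−y=2.291875; I=0.379375, D=e−e_prev=3.954375; u=3/4·2.291875+1·0.379375+0·3.954375≈2.098281; next y=-1/5·(-3.291875)+1·2.098281≈2.756656
n=4: y≈2.756656, sp=-1, e=sp−y≈-3.756656; I≈-3.377281, D=e−e_prev≈-6.048531; u=3/4·(-3.756656)+1·(-3.377281)+0·(-6.048531)≈-6.194773; next y=-1/5·2.756656+1·(-6.194773)≈-6.746105
n=5: y≈-6.746105, sp=-1, e=sp−y≈5.746105; I≈2.368823, D=e−e_prev≈9.502761; u=3/4·5.746105+1·2.368823+0·9.502761≈6.678402; next y=-1/5·(-6.746105)+1·6.678402≈8.027623
n=6: y≈8.027623, sp=-1, e=sp−y≈-9.027623; I≈-6.658799, D=e−e_prev≈-14.773728; u=3/4·(-9.027623)+1·(-6.658799)+0·(-14.773728)≈-13.429517; next y=-1/5·8.027623+1·(-13.429517)≈-15.035041
n=7: y≈-15.035041, sp=-1, e=sp−y≈14.035041; I≈7.376242, D=e−e_prev≈23.062664; u=3/4·14.035041+1·7.376242+0·23.062664≈17.902523; next y=-1/5·(-15.035041)+1·17.902523≈20.909531
n=8: y≈20.909531, sp=-1, e=sp−y≈-21.909531; I≈-14.533289, D=e−e_prev≈-35.944572; u=3/4·(-21.909531)+1·(-14.533289)+0·(-35.944572)≈-30.965437; next y=-1/5·20.909531+1·(-30.965437)≈-35.147343
n=9: y≈-35.147343, sp=-1, e=sp−y≈34.147343; I≈19.614054, D=e−e_prev≈56.056874; u=3/4·34.147343+1·19.614054+0·56.056874≈45.224562; next y=-1/5·(-35.147343)+1·45.224562≈52.254031
n=10: y≈52.254031, sp=-1, e=sp−y≈-53.254031; I≈-33.639976, D=e−e_prev≈-87.401374; u=3/4·(-53.254031)+1·(-33.639976)+0·(-87.401374)≈-73.580499; next y=-1/5·52.254031+1·(-73.580499)≈-84.031305
n=11: y≈-84.031305, sp=-1, e=sp−y≈83.031305; I≈49.391329, D=e−e_prev≈136.285336; u=3/4·83.031305+1·49.391329+0·136.285336≈111.664808; next y=-1/5·(-84.031305)+1·111.664808≈128.471069

0 -1 -1.750 0.000
1 -1 0.313 -1.750
2 -1 -3.159 0.663
3 -1 2.098 -3.292
4 -1 -6.195 2.757
5 -1 6.678 -6.746
6 -1 -13.430 8.028
7 -1 17.903 -15.035
8 -1 -30.965 20.910
9 -1 45.225 -35.147
10 -1 -73.580 52.254
11 -1 111.665 -84.031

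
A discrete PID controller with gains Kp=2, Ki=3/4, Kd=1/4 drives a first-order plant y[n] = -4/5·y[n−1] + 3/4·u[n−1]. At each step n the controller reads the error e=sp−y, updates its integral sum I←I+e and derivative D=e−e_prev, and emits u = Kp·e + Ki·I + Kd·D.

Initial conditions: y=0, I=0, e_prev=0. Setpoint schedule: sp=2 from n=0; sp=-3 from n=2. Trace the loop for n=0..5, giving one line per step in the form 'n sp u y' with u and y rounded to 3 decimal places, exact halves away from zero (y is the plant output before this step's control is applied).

(exact arithmetic carried between steps; '≈' marks a value shown rounded to 6 d.p. or computed from one; I and e_prev carry over from the previous line; the table rounds u and y to 3 d.p., halves away from zero)
n=0: y=0, sp=2, e=sp−y=2; I=2, D=e−e_prev=2; u=2·2+3/4·2+1/4·2=6; next y=-4/5·0+3/4·6=4.5
n=1: y=4.5, sp=2, e=sp−y=-2.5; I=-0.5, D=e−e_prev=-4.5; u=2·(-2.5)+3/4·(-0.5)+1/4·(-4.5)=-6.5; next y=-4/5·4.5+3/4·(-6.5)=-8.475
n=2: y=-8.475, sp=-3, e=sp−y=5.475; I=4.975, D=e−e_prev=7.975; u=2·5.475+3/4·4.975+1/4·7.975=16.675; next y=-4/5·(-8.475)+3/4·16.675=19.28625
n=3: y=19.28625, sp=-3, e=sp−y=-22.28625; I=-17.31125, D=e−e_prev=-27.76125; u=2·(-22.28625)+3/4·(-17.31125)+1/4·(-27.76125)=-64.49625; next y=-4/5·19.28625+3/4·(-64.49625)≈-63.801188
n=4: y≈-63.801188, sp=-3, e=sp−y≈60.801188; I≈43.489938, D=e−e_prev≈83.087438; u=2·60.801188+3/4·43.489938+1/4·83.087438≈174.991688; next y=-4/5·(-63.801188)+3/4·174.991688≈182.284716
n=5: y≈182.284716, sp=-3, e=sp−y≈-185.284716; I≈-141.794778, D=e−e_prev≈-246.085903; u=2·(-185.284716)+3/4·(-141.794778)+1/4·(-246.085903)≈-538.436991; next y=-4/5·182.284716+3/4·(-538.436991)≈-549.655515

0 2 6.000 0.000
1 2 -6.500 4.500
2 -3 16.675 -8.475
3 -3 -64.496 19.286
4 -3 174.992 -63.801
5 -3 -538.437 182.285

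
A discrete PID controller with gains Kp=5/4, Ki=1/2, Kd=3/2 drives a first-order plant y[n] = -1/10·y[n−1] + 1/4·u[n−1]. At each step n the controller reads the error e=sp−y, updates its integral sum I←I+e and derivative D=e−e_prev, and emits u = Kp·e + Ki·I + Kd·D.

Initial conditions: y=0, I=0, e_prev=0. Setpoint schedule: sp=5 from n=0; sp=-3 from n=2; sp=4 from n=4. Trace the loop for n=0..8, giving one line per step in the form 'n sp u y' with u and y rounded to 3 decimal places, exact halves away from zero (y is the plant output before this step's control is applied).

(exact arithmetic carried between steps; '≈' marks a value shown rounded to 6 d.p. or computed from one; I and e_prev carry over from the previous line; the table rounds u and y to 3 d.p., halves away from zero)
n=0: y=0, sp=5, e=sp−y=5; I=5, D=e−e_prev=5; u=5/4·5+1/2·5+3/2·5=16.25; next y=-1/10·0+1/4·16.25=4.0625
n=1: y=4.0625, sp=5, e=sp−y=0.9375; I=5.9375, D=e−e_prev=-4.0625; u=5/4·0.9375+1/2·5.9375+3/2·(-4.0625)=-1.953125; next y=-1/10·4.0625+1/4·(-1.953125)≈-0.894531
n=2: y≈-0.894531, sp=-3, e=sp−y≈-2.105469; I≈3.832031, D=e−e_prev≈-3.042969; u=5/4·(-2.105469)+1/2·3.832031+3/2·(-3.042969)≈-5.280273; next y=-1/10·(-0.894531)+1/4·(-5.280273)≈-1.230615
n=3: y≈-1.230615, sp=-3, e=sp−y≈-1.769385; I≈2.062646, D=e−e_prev≈0.336084; u=5/4·(-1.769385)+1/2·2.062646+3/2·0.336084≈-0.676282; next y=-1/10·(-1.230615)+1/4·(-0.676282)≈-0.046009
n=4: y≈-0.046009, sp=4, e=sp−y≈4.046009; I≈6.108655, D=e−e_prev≈5.815394; u=5/4·4.046009+1/2·6.108655+3/2·5.815394≈16.834929; next y=-1/10·(-0.046009)+1/4·16.834929≈4.213333
n=5: y≈4.213333, sp=4, e=sp−y≈-0.213333; I≈5.895322, D=e−e_prev≈-4.259342; u=5/4·(-0.213333)+1/2·5.895322+3/2·(-4.259342)≈-3.708019; next y=-1/10·4.213333+1/4·(-3.708019)≈-1.348338
n=6: y≈-1.348338, sp=4, e=sp−y≈5.348338; I≈11.243660, D=e−e_prev≈5.561671; u=5/4·5.348338+1/2·11.243660+3/2·5.561671≈20.649759; next y=-1/10·(-1.348338)+1/4·20.649759≈5.297274
n=7: y≈5.297274, sp=4, e=sp−y≈-1.297274; I≈9.946387, D=e−e_prev≈-6.645612; u=5/4·(-1.297274)+1/2·9.946387+3/2·(-6.645612)≈-6.616816; next y=-1/10·5.297274+1/4·(-6.616816)≈-2.183931
n=8: y≈-2.183931, sp=4, e=sp−y≈6.183931; I≈16.130318, D=e−e_prev≈7.481205; u=5/4·6.183931+1/2·16.130318+3/2·7.481205≈27.016881; next y=-1/10·(-2.183931)+1/4·27.016881≈6.972613

0 5 16.250 0.000
1 5 -1.953 4.063
2 -3 -5.280 -0.895
3 -3 -0.676 -1.231
4 4 16.835 -0.046
5 4 -3.708 4.213
6 4 20.650 -1.348
7 4 -6.617 5.297
8 4 27.017 -2.184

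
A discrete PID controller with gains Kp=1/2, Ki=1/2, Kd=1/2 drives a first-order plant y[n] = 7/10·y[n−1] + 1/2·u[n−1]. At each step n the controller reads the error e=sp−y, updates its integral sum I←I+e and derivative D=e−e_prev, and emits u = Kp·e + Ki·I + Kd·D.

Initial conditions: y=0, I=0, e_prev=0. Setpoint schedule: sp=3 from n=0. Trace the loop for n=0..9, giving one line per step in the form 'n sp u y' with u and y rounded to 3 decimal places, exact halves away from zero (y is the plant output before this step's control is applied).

(exact arithmetic carried between steps; '≈' marks a value shown rounded to 6 d.p. or computed from one; I and e_prev carry over from the previous line; the table rounds u and y to 3 d.p., halves away from zero)
n=0: y=0, sp=3, e=sp−y=3; I=3, D=e−e_prev=3; u=1/2·3+1/2·3+1/2·3=4.5; next y=7/10·0+1/2·4.5=2.25
n=1: y=2.25, sp=3, e=sp−y=0.75; I=3.75, D=e−e_prev=-2.25; u=1/2·0.75+1/2·3.75+1/2·(-2.25)=1.125; next y=7/10·2.25+1/2·1.125=2.1375
n=2: y=2.1375, sp=3, e=sp−y=0.8625; I=4.6125, D=e−e_prev=0.1125; u=1/2·0.8625+1/2·4.6125+1/2·0.1125=2.79375; next y=7/10·2.1375+1/2·2.79375=2.893125
n=3: y=2.893125, sp=3, e=sp−y=0.106875; I=4.719375, D=e−e_prev=-0.755625; u=1/2·0.106875+1/2·4.719375+1/2·(-0.755625)≈2.035313; next y=7/10·2.893125+1/2·2.035313≈3.042844
n=4: y≈3.042844, sp=3, e=sp−y≈-0.042844; I≈4.676531, D=e−e_prev≈-0.149719; u=1/2·(-0.042844)+1/2·4.676531+1/2·(-0.149719)≈2.241984; next y=7/10·3.042844+1/2·2.241984≈3.250983
n=5: y≈3.250983, sp=3, e=sp−y≈-0.250983; I≈4.425548, D=e−e_prev≈-0.208139; u=1/2·(-0.250983)+1/2·4.425548+1/2·(-0.208139)≈1.983213; next y=7/10·3.250983+1/2·1.983213≈3.267295
n=6: y≈3.267295, sp=3, e=sp−y≈-0.267295; I≈4.158254, D=e−e_prev≈-0.016312; u=1/2·(-0.267295)+1/2·4.158254+1/2·(-0.016312)≈1.937324; next y=7/10·3.267295+1/2·1.937324≈3.255768
n=7: y≈3.255768, sp=3, e=sp−y≈-0.255768; I≈3.902486, D=e−e_prev≈0.011527; u=1/2·(-0.255768)+1/2·3.902486+1/2·0.011527≈1.829122; next y=7/10·3.255768+1/2·1.829122≈3.193599
n=8: y≈3.193599, sp=3, e=sp−y≈-0.193599; I≈3.708887, D=e−e_prev≈0.062169; u=1/2·(-0.193599)+1/2·3.708887+1/2·0.062169≈1.788729; next y=7/10·3.193599+1/2·1.788729≈3.129884
n=9: y≈3.129884, sp=3, e=sp−y≈-0.129884; I≈3.579004, D=e−e_prev≈0.063715; u=1/2·(-0.129884)+1/2·3.579004+1/2·0.063715≈1.756418; next y=7/10·3.129884+1/2·1.756418≈3.069127

0 3 4.500 0.000
1 3 1.125 2.250
2 3 2.794 2.138
3 3 2.035 2.893
4 3 2.242 3.043
5 3 1.983 3.251
6 3 1.937 3.267
7 3 1.829 3.256
8 3 1.789 3.194
9 3 1.756 3.130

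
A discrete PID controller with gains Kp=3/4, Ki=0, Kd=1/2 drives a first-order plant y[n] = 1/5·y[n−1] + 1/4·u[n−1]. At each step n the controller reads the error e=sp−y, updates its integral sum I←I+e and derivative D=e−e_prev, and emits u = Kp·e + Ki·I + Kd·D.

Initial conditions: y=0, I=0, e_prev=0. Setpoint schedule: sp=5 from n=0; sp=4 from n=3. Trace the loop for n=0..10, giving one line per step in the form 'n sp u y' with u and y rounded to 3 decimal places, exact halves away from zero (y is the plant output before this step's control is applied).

0 5 6.250 0.000
1 5 1.797 1.563
2 5 3.579 0.762
3 4 1.572 1.047
4 4 2.771 0.602
5 4 2.285 0.813
6 4 2.489 0.734
7 4 2.406 0.769
8 4 2.441 0.755
9 4 2.426 0.761
10 4 2.432 0.759

(exact arithmetic carried between steps; '≈' marks a value shown rounded to 6 d.p. or computed from one; I and e_prev carry over from the previous line; the table rounds u and y to 3 d.p., halves away from zero)
n=0: y=0, sp=5, e=sp−y=5; I=5, D=e−e_prev=5; u=3/4·5+0·5+1/2·5=6.25; next y=1/5·0+1/4·6.25=1.5625
n=1: y=1.5625, sp=5, e=sp−y=3.4375; I=8.4375, D=e−e_prev=-1.5625; u=3/4·3.4375+0·8.4375+1/2·(-1.5625)=1.796875; next y=1/5·1.5625+1/4·1.796875≈0.761719
n=2: y≈0.761719, sp=5, e=sp−y≈4.238281; I≈12.675781, D=e−e_prev≈0.800781; u=3/4·4.238281+0·12.675781+1/2·0.800781≈3.579102; next y=1/5·0.761719+1/4·3.579102≈1.047119
n=3: y≈1.047119, sp=4, e=sp−y≈2.952881; I≈15.628662, D=e−e_prev≈-1.285400; u=3/4·2.952881+0·15.628662+1/2·(-1.285400)≈1.571960; next y=1/5·1.047119+1/4·1.571960≈0.602414
n=4: y≈0.602414, sp=4, e=sp−y≈3.397586; I≈19.026248, D=e−e_prev≈0.444705; u=3/4·3.397586+0·19.026248+1/2·0.444705≈2.770542; next y=1/5·0.602414+1/4·2.770542≈0.813118
n=5: y≈0.813118, sp=4, e=sp−y≈3.186882; I≈22.213130, D=e−e_prev≈-0.210704; u=3/4·3.186882+0·22.213130+1/2·(-0.210704)≈2.284809; next y=1/5·0.813118+1/4·2.284809≈0.733826
n=6: y≈0.733826, sp=4, e=sp−y≈3.266174; I≈25.479304, D=e−e_prev≈0.079292; u=3/4·3.266174+0·25.479304+1/2·0.079292≈2.489277; next y=1/5·0.733826+1/4·2.489277≈0.769084
n=7: y≈0.769084, sp=4, e=sp−y≈3.230916; I≈28.710220, D=e−e_prev≈-0.035258; u=3/4·3.230916+0·28.710220+1/2·(-0.035258)≈2.405557; next y=1/5·0.769084+1/4·2.405557≈0.755206
n=8: y≈0.755206, sp=4, e=sp−y≈3.244794; I≈31.955013, D=e−e_prev≈0.013878; u=3/4·3.244794+0·31.955013+1/2·0.013878≈2.440534; next y=1/5·0.755206+1/4·2.440534≈0.761175
n=9: y≈0.761175, sp=4, e=sp−y≈3.238825; I≈35.193838, D=e−e_prev≈-0.005969; u=3/4·3.238825+0·35.193838+1/2·(-0.005969)≈2.426135; next y=1/5·0.761175+1/4·2.426135≈0.758769
n=10: y≈0.758769, sp=4, e=sp−y≈3.241231; I≈38.435070, D=e−e_prev≈0.002406; u=3/4·3.241231+0·38.435070+1/2·0.002406≈2.432127; next y=1/5·0.758769+1/4·2.432127≈0.759785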